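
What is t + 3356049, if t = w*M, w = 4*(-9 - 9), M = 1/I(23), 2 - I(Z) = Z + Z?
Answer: 36916557/11 ≈ 3.3561e+6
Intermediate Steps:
I(Z) = 2 - 2*Z (I(Z) = 2 - (Z + Z) = 2 - 2*Z)
M = -1/44 (M = 1/(2 - 2*23) = 1/(2 - 46) = 1/(-44) = -1/44 ≈ -0.022727)
w = -72 (w = 4*(-18) = -72)
t = 18/11 (t = -72*(-1/44) = 18/11 ≈ 1.6364)
t + 3356049 = 18/11 + 3356049 = 36916557/11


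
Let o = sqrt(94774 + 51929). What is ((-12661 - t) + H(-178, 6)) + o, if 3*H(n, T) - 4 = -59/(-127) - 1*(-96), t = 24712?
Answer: -4742118/127 + sqrt(146703) ≈ -36957.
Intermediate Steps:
H(n, T) = 4253/127 (H(n, T) = 4/3 + (-59/(-127) - 1*(-96))/3 = 4/3 + (-59*(-1/127) + 96)/3 = 4/3 + (59/127 + 96)/3 = 4/3 + (1/3)*(12251/127) = 4/3 + 12251/381 = 4253/127)
o = sqrt(146703) ≈ 383.02
((-12661 - t) + H(-178, 6)) + o = ((-12661 - 1*24712) + 4253/127) + sqrt(146703) = ((-12661 - 24712) + 4253/127) + sqrt(146703) = (-37373 + 4253/127) + sqrt(146703) = -4742118/127 + sqrt(146703)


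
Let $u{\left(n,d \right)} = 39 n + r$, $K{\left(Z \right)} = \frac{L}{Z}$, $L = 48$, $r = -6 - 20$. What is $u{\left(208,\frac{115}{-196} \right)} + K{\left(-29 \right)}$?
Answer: $\frac{234446}{29} \approx 8084.3$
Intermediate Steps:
$r = -26$ ($r = -6 - 20 = -26$)
$K{\left(Z \right)} = \frac{48}{Z}$
$u{\left(n,d \right)} = -26 + 39 n$ ($u{\left(n,d \right)} = 39 n - 26 = -26 + 39 n$)
$u{\left(208,\frac{115}{-196} \right)} + K{\left(-29 \right)} = \left(-26 + 39 \cdot 208\right) + \frac{48}{-29} = \left(-26 + 8112\right) + 48 \left(- \frac{1}{29}\right) = 8086 - \frac{48}{29} = \frac{234446}{29}$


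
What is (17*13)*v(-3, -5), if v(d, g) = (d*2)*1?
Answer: -1326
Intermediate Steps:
v(d, g) = 2*d (v(d, g) = (2*d)*1 = 2*d)
(17*13)*v(-3, -5) = (17*13)*(2*(-3)) = 221*(-6) = -1326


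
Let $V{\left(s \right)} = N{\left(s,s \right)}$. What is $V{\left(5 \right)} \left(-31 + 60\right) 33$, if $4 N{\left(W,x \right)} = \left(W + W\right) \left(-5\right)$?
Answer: $- \frac{23925}{2} \approx -11963.0$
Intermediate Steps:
$N{\left(W,x \right)} = - \frac{5 W}{2}$ ($N{\left(W,x \right)} = \frac{\left(W + W\right) \left(-5\right)}{4} = \frac{2 W \left(-5\right)}{4} = \frac{\left(-10\right) W}{4} = - \frac{5 W}{2}$)
$V{\left(s \right)} = - \frac{5 s}{2}$
$V{\left(5 \right)} \left(-31 + 60\right) 33 = \left(- \frac{5}{2}\right) 5 \left(-31 + 60\right) 33 = - \frac{25 \cdot 29 \cdot 33}{2} = \left(- \frac{25}{2}\right) 957 = - \frac{23925}{2}$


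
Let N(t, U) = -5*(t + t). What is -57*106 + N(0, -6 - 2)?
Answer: -6042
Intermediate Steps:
N(t, U) = -10*t
-57*106 + N(0, -6 - 2) = -57*106 - 10*0 = -6042 + 0 = -6042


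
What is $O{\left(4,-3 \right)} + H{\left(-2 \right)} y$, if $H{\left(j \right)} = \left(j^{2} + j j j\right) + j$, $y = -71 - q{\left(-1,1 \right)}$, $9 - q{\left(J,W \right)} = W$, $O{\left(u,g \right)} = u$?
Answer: $478$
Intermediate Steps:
$q{\left(J,W \right)} = 9 - W$
$y = -79$ ($y = -71 - \left(9 - 1\right) = -71 - 8 = -79$)
$H{\left(j \right)} = j + j^{2} + j^{3}$ ($H{\left(j \right)} = \left(j^{2} + j^{2} j\right) + j = \left(j^{2} + j^{3}\right) + j = j + j^{2} + j^{3}$)
$O{\left(4,-3 \right)} + H{\left(-2 \right)} y = 4 + - 2 \left(1 - 2 + \left(-2\right)^{2}\right) \left(-79\right) = 4 + - 2 \left(1 - 2 + 4\right) \left(-79\right) = 4 + \left(-2\right) 3 \left(-79\right) = 4 - -474 = 4 + 474 = 478$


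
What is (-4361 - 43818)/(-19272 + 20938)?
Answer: -48179/1666 ≈ -28.919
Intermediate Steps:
(-4361 - 43818)/(-19272 + 20938) = -48179/1666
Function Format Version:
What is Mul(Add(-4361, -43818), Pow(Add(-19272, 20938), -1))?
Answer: Rational(-48179, 1666) ≈ -28.919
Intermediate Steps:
Mul(Add(-4361, -43818), Pow(Add(-19272, 20938), -1)) = Mul(-48179, Pow(1666, -1)) = Mul(-48179, Rational(1, 1666)) = Rational(-48179, 1666)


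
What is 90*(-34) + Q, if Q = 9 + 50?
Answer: -3001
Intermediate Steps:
Q = 59
90*(-34) + Q = 90*(-34) + 59 = -3060 + 59 = -3001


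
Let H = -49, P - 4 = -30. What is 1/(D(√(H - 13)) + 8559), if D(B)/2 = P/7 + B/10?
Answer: 337925/2889789873 - 245*I*√62/89583486063 ≈ 0.00011694 - 2.1534e-8*I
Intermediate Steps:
P = -26 (P = 4 - 30 = -26)
D(B) = -52/7 + B/5 (D(B) = 2*(-26/7 + B/10) = -52/7 + B/5)
1/(D(√(H - 13)) + 8559) = 1/((-52/7 + √(-49 - 13)/5) + 8559) = 1/((-52/7 + √(-62)/5) + 8559) = 1/((-52/7 + (I*√62)/5) + 8559) = 1/((-52/7 + I*√62/5) + 8559) = 1/(59861/7 + I*√62/5)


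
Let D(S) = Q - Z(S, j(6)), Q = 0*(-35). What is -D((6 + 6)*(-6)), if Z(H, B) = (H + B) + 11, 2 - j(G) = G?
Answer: -65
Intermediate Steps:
j(G) = 2 - G
Z(H, B) = 11 + B + H (Z(H, B) = (B + H) + 11 = 11 + B + H)
Q = 0
D(S) = -7 - S (D(S) = 0 - (11 + (2 - 1*6) + S) = 0 - (11 + (2 - 6) + S) = 0 - (11 - 4 + S) = 0 - (7 + S) = 0 + (-7 - S) = -7 - S)
-D((6 + 6)*(-6)) = -(-7 - (6 + 6)*(-6)) = -(-7 - 12*(-6)) = -(-7 - 1*(-72)) = -(-7 + 72) = -1*65 = -65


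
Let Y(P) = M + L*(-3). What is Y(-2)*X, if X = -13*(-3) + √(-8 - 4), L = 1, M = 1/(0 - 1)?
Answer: -156 - 8*I*√3 ≈ -156.0 - 13.856*I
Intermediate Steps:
M = -1 (M = 1/(-1) = -1)
Y(P) = -4 (Y(P) = -1 + 1*(-3) = -1 - 3 = -4)
X = 39 + 2*I*√3 (X = 39 + √(-12) = 39 + 2*I*√3 ≈ 39.0 + 3.4641*I)
Y(-2)*X = -4*(39 + 2*I*√3) = -156 - 8*I*√3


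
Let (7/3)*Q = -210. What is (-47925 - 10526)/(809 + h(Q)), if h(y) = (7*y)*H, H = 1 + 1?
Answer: 58451/451 ≈ 129.60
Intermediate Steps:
Q = -90 (Q = (3/7)*(-210) = -90)
H = 2
h(y) = 14*y (h(y) = (7*y)*2 = 14*y)
(-47925 - 10526)/(809 + h(Q)) = (-47925 - 10526)/(809 + 14*(-90)) = -58451/(809 - 1260) = -58451/(-451) = -58451*(-1/451) = 58451/451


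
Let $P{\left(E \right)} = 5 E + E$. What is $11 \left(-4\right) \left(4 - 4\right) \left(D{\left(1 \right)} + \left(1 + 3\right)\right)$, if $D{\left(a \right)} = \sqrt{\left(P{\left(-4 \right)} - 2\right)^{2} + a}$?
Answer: $0$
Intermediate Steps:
$P{\left(E \right)} = 6 E$
$D{\left(a \right)} = \sqrt{676 + a}$ ($D{\left(a \right)} = \sqrt{\left(6 \left(-4\right) - 2\right)^{2} + a} = \sqrt{\left(-24 - 2\right)^{2} + a} = \sqrt{\left(-26\right)^{2} + a} = \sqrt{676 + a}$)
$11 \left(-4\right) \left(4 - 4\right) \left(D{\left(1 \right)} + \left(1 + 3\right)\right) = 11 \left(-4\right) \left(4 - 4\right) \left(\sqrt{676 + 1} + \left(1 + 3\right)\right) = - 44 \cdot 0 \left(\sqrt{677} + 4\right) = - 44 \cdot 0 \left(4 + \sqrt{677}\right) = \left(-44\right) 0 = 0$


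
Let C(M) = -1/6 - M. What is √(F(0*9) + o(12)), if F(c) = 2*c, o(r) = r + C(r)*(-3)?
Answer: √194/2 ≈ 6.9642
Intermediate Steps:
C(M) = -⅙ - M (C(M) = -1*⅙ - M = -⅙ - M)
o(r) = ½ + 4*r (o(r) = r + (-⅙ - r)*(-3) = r + (½ + 3*r) = ½ + 4*r)
√(F(0*9) + o(12)) = √(2*(0*9) + (½ + 4*12)) = √(2*0 + (½ + 48)) = √(0 + 97/2) = √(97/2) = √194/2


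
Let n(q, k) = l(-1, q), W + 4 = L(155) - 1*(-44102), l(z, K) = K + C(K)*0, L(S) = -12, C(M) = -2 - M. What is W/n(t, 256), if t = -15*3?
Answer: -44086/45 ≈ -979.69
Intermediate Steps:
t = -45
l(z, K) = K (l(z, K) = K + (-2 - K)*0 = K + 0 = K)
W = 44086 (W = -4 + (-12 - 1*(-44102)) = -4 + (-12 + 44102) = -4 + 44090 = 44086)
n(q, k) = q
W/n(t, 256) = 44086/(-45) = 44086*(-1/45) = -44086/45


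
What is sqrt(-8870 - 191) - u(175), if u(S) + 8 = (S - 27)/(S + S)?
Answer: 1326/175 + I*sqrt(9061) ≈ 7.5771 + 95.189*I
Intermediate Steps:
u(S) = -8 + (-27 + S)/(2*S) (u(S) = -8 + (S - 27)/(S + S) = -8 + (-27 + S)/((2*S)) = -8 + (-27 + S)*(1/(2*S)) = -8 + (-27 + S)/(2*S))
sqrt(-8870 - 191) - u(175) = sqrt(-8870 - 191) - 3*(-9 - 5*175)/(2*175) = sqrt(-9061) - 3*(-9 - 875)/(2*175) = I*sqrt(9061) - 3*(-884)/(2*175) = I*sqrt(9061) - 1*(-1326/175) = I*sqrt(9061) + 1326/175 = 1326/175 + I*sqrt(9061)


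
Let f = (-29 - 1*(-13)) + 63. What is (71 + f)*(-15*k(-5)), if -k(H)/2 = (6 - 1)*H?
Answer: -88500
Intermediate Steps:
k(H) = -10*H (k(H) = -2*(6 - 1)*H = -10*H)
f = 47 (f = (-29 + 13) + 63 = -16 + 63 = 47)
(71 + f)*(-15*k(-5)) = (71 + 47)*(-(-150)*(-5)) = 118*(-15*50) = 118*(-750) = -88500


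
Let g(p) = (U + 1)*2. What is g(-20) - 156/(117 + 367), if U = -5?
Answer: -1007/121 ≈ -8.3223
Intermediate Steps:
g(p) = -8 (g(p) = (-5 + 1)*2 = -4*2 = -8)
g(-20) - 156/(117 + 367) = -8 - 156/(117 + 367) = -8 - 156/484 = -8 + (1/484)*(-156) = -8 - 39/121 = -1007/121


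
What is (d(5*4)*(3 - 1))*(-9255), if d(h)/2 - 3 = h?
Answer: -851460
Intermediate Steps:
d(h) = 6 + 2*h
(d(5*4)*(3 - 1))*(-9255) = ((6 + 2*(5*4))*(3 - 1))*(-9255) = ((6 + 2*20)*2)*(-9255) = ((6 + 40)*2)*(-9255) = (46*2)*(-9255) = 92*(-9255) = -851460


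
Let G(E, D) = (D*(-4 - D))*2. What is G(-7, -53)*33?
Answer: -171402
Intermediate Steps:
G(E, D) = 2*D*(-4 - D)
G(-7, -53)*33 = -2*(-53)*(4 - 53)*33 = -2*(-53)*(-49)*33 = -5194*33 = -171402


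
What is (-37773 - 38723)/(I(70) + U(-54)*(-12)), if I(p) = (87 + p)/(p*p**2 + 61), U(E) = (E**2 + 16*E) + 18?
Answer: 26242794256/8521635083 ≈ 3.0795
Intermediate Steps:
U(E) = 18 + E**2 + 16*E
I(p) = (87 + p)/(61 + p**3) (I(p) = (87 + p)/(p**3 + 61) = (87 + p)/(61 + p**3))
(-37773 - 38723)/(I(70) + U(-54)*(-12)) = (-37773 - 38723)/((87 + 70)/(61 + 70**3) + (18 + (-54)**2 + 16*(-54))*(-12)) = -76496/(157/(61 + 343000) + (18 + 2916 - 864)*(-12)) = -76496/(157/343061 + 2070*(-12)) = -76496/((1/343061)*157 - 24840) = -76496/(157/343061 - 24840) = -76496/(-8521635083/343061) = -76496*(-343061/8521635083) = 26242794256/8521635083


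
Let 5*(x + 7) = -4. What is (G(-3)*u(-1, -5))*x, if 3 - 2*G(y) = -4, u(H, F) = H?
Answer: 273/10 ≈ 27.300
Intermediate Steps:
x = -39/5 (x = -7 + (⅕)*(-4) = -7 - ⅘ = -39/5 ≈ -7.8000)
G(y) = 7/2 (G(y) = 3/2 - ½*(-4) = 3/2 + 2 = 7/2)
(G(-3)*u(-1, -5))*x = ((7/2)*(-1))*(-39/5) = -7/2*(-39/5) = 273/10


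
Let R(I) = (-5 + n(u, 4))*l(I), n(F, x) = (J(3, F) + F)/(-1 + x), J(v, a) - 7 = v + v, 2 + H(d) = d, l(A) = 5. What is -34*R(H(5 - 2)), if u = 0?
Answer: 340/3 ≈ 113.33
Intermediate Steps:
H(d) = -2 + d
J(v, a) = 7 + 2*v (J(v, a) = 7 + (v + v) = 7 + 2*v)
n(F, x) = (13 + F)/(-1 + x) (n(F, x) = ((7 + 2*3) + F)/(-1 + x) = ((7 + 6) + F)/(-1 + x) = (13 + F)/(-1 + x))
R(I) = -10/3 (R(I) = (-5 + (13 + 0)/(-1 + 4))*5 = (-5 + 13/3)*5 = -⅔*5 = -10/3)
-34*R(H(5 - 2)) = -34*(-10/3) = 340/3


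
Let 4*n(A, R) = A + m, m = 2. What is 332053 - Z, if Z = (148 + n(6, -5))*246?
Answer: 295153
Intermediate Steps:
n(A, R) = ½ + A/4 (n(A, R) = (A + 2)/4 = (2 + A)/4 = ½ + A/4)
Z = 36900 (Z = (148 + (½ + (¼)*6))*246 = (148 + (½ + 3/2))*246 = (148 + 2)*246 = 150*246 = 36900)
332053 - Z = 332053 - 1*36900 = 332053 - 36900 = 295153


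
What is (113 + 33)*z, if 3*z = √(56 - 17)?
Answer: 146*√39/3 ≈ 303.92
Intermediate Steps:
z = √39/3 (z = √(56 - 17)/3 = √39/3 ≈ 2.0817)
(113 + 33)*z = (113 + 33)*(√39/3) = 146*(√39/3) = 146*√39/3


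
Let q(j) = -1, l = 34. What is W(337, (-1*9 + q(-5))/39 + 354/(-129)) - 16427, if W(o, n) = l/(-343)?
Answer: -5634495/343 ≈ -16427.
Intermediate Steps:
W(o, n) = -34/343 (W(o, n) = 34/(-343) = 34*(-1/343) = -34/343)
W(337, (-1*9 + q(-5))/39 + 354/(-129)) - 16427 = -34/343 - 16427 = -5634495/343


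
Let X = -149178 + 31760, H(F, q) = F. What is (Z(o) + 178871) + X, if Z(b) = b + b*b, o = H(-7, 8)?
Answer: 61495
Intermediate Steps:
X = -117418
o = -7
Z(b) = b + b²
(Z(o) + 178871) + X = (-7*(1 - 7) + 178871) - 117418 = (-7*(-6) + 178871) - 117418 = (42 + 178871) - 117418 = 178913 - 117418 = 61495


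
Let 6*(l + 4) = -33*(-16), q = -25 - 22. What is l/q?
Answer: -84/47 ≈ -1.7872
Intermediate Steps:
q = -47
l = 84 (l = -4 + (-33*(-16))/6 = -4 + (⅙)*528 = -4 + 88 = 84)
l/q = 84/(-47) = 84*(-1/47) = -84/47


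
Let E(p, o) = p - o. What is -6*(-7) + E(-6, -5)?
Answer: 41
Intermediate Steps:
-6*(-7) + E(-6, -5) = -6*(-7) + (-6 - 1*(-5)) = 42 + (-6 + 5) = 42 - 1 = 41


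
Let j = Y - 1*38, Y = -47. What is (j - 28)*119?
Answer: -13447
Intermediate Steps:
j = -85 (j = -47 - 1*38 = -47 - 38 = -85)
(j - 28)*119 = (-85 - 28)*119 = -113*119 = -13447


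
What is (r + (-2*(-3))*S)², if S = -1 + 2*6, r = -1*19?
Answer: 2209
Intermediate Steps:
r = -19
S = 11 (S = -1 + 12 = 11)
(r + (-2*(-3))*S)² = (-19 - 2*(-3)*11)² = (-19 + 6*11)² = (-19 + 66)² = 47² = 2209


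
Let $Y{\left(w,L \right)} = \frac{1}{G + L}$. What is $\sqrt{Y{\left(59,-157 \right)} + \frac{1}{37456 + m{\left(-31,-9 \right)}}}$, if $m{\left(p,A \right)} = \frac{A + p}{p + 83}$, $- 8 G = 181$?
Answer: $\frac{i \sqrt{33487723719618}}{77744574} \approx 0.074434 i$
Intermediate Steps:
$G = - \frac{181}{8}$ ($G = \left(- \frac{1}{8}\right) 181 = - \frac{181}{8} \approx -22.625$)
$m{\left(p,A \right)} = \frac{A + p}{83 + p}$
$Y{\left(w,L \right)} = \frac{1}{- \frac{181}{8} + L}$
$\sqrt{Y{\left(59,-157 \right)} + \frac{1}{37456 + m{\left(-31,-9 \right)}}} = \sqrt{\frac{8}{-181 + 8 \left(-157\right)} + \frac{1}{37456 + \frac{-9 - 31}{83 - 31}}} = \sqrt{\frac{8}{-181 - 1256} + \frac{1}{37456 + \frac{1}{52} \left(-40\right)}} = \sqrt{\frac{8}{-1437} + \frac{1}{37456 + \frac{1}{52} \left(-40\right)}} = \sqrt{8 \left(- \frac{1}{1437}\right) + \frac{1}{37456 - \frac{10}{13}}} = \sqrt{- \frac{8}{1437} + \frac{1}{\frac{486918}{13}}} = \sqrt{- \frac{8}{1437} + \frac{13}{486918}} = \sqrt{- \frac{1292221}{233233722}} = \frac{i \sqrt{33487723719618}}{77744574}$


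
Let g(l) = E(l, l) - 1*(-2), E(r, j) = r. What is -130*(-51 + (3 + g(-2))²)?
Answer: 5460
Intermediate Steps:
g(l) = 2 + l (g(l) = l - 1*(-2) = l + 2 = 2 + l)
-130*(-51 + (3 + g(-2))²) = -130*(-51 + (3 + (2 - 2))²) = -130*(-51 + (3 + 0)²) = -130*(-51 + 3²) = -130*(-51 + 9) = -130*(-42) = 5460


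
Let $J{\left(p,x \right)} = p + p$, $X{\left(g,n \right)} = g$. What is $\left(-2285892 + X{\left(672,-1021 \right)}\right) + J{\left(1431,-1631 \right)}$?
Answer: $-2282358$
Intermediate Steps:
$J{\left(p,x \right)} = 2 p$
$\left(-2285892 + X{\left(672,-1021 \right)}\right) + J{\left(1431,-1631 \right)} = \left(-2285892 + 672\right) + 2 \cdot 1431 = -2285220 + 2862 = -2282358$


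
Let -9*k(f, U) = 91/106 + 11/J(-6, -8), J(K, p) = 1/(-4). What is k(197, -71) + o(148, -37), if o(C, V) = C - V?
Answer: 181063/954 ≈ 189.79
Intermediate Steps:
J(K, p) = -1/4
k(f, U) = 4573/954 (k(f, U) = -(91/106 + 11/(-1/4))/9 = -(91*(1/106) + 11*(-4))/9 = -(91/106 - 44)/9 = -1/9*(-4573/106) = 4573/954)
k(197, -71) + o(148, -37) = 4573/954 + (148 - 1*(-37)) = 4573/954 + (148 + 37) = 4573/954 + 185 = 181063/954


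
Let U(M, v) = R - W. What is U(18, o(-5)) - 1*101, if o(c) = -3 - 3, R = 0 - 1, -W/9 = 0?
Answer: -102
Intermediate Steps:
W = 0 (W = -9*0 = 0)
R = -1
o(c) = -6
U(M, v) = -1 (U(M, v) = -1 - 1*0 = -1 + 0 = -1)
U(18, o(-5)) - 1*101 = -1 - 1*101 = -1 - 101 = -102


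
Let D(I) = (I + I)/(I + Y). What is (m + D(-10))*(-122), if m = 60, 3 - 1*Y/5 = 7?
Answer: -22204/3 ≈ -7401.3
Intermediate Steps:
Y = -20 (Y = 15 - 5*7 = 15 - 35 = -20)
D(I) = 2*I/(-20 + I) (D(I) = (I + I)/(I - 20) = (2*I)/(-20 + I) = 2*I/(-20 + I))
(m + D(-10))*(-122) = (60 + 2*(-10)/(-20 - 10))*(-122) = (60 + 2*(-10)/(-30))*(-122) = (60 + 2*(-10)*(-1/30))*(-122) = (60 + ⅔)*(-122) = (182/3)*(-122) = -22204/3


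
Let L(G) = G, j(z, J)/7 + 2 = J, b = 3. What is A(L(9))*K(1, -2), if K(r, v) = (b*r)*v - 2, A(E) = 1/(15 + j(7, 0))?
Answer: -8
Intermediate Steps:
j(z, J) = -14 + 7*J
A(E) = 1 (A(E) = 1/(15 + (-14 + 7*0)) = 1/(15 + (-14 + 0)) = 1/(15 - 14) = 1/1 = 1)
K(r, v) = -2 + 3*r*v (K(r, v) = (3*r)*v - 2 = 3*r*v - 2 = -2 + 3*r*v)
A(L(9))*K(1, -2) = 1*(-2 + 3*1*(-2)) = 1*(-2 - 6) = 1*(-8) = -8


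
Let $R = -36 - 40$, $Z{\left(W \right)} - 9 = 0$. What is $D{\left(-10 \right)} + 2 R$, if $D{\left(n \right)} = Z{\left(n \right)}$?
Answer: $-143$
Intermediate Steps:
$Z{\left(W \right)} = 9$ ($Z{\left(W \right)} = 9 + 0 = 9$)
$D{\left(n \right)} = 9$
$R = -76$ ($R = -36 - 40 = -76$)
$D{\left(-10 \right)} + 2 R = 9 + 2 \left(-76\right) = 9 - 152 = -143$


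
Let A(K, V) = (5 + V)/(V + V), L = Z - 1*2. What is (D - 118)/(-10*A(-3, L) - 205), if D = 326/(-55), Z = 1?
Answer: 6816/10175 ≈ 0.66988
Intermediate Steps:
D = -326/55 (D = 326*(-1/55) = -326/55 ≈ -5.9273)
L = -1 (L = 1 - 1*2 = 1 - 2 = -1)
A(K, V) = (5 + V)/(2*V) (A(K, V) = (5 + V)/((2*V)) = (5 + V)*(1/(2*V)) = (5 + V)/(2*V))
(D - 118)/(-10*A(-3, L) - 205) = (-326/55 - 118)/(-5*(5 - 1)/(-1) - 205) = -6816/(55*(-5*(-1)*4 - 205)) = -6816/(55*(-10*(-2) - 205)) = -6816/(55*(20 - 205)) = -6816/55/(-185) = -6816/55*(-1/185) = 6816/10175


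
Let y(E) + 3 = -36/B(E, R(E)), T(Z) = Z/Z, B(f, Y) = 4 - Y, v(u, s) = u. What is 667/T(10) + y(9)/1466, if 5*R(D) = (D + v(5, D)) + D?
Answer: 977879/1466 ≈ 667.04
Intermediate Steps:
R(D) = 1 + 2*D/5 (R(D) = ((D + 5) + D)/5 = ((5 + D) + D)/5 = (5 + 2*D)/5 = 1 + 2*D/5)
T(Z) = 1
y(E) = -3 - 36/(3 - 2*E/5) (y(E) = -3 - 36/(4 - (1 + 2*E/5)) = -3 - 36/(4 + (-1 - 2*E/5)) = -3 - 36/(3 - 2*E/5))
667/T(10) + y(9)/1466 = 667/1 + (3*(75 - 2*9)/(-15 + 2*9))/1466 = 667*1 + (3*(75 - 18)/(-15 + 18))*(1/1466) = 667 + (3*57/3)*(1/1466) = 667 + (3*(⅓)*57)*(1/1466) = 667 + 57*(1/1466) = 667 + 57/1466 = 977879/1466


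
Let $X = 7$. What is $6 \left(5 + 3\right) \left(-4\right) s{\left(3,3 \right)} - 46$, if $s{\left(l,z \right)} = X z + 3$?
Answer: $-4654$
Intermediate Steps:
$s{\left(l,z \right)} = 3 + 7 z$ ($s{\left(l,z \right)} = 7 z + 3 = 3 + 7 z$)
$6 \left(5 + 3\right) \left(-4\right) s{\left(3,3 \right)} - 46 = 6 \left(5 + 3\right) \left(-4\right) \left(3 + 7 \cdot 3\right) - 46 = 6 \cdot 8 \left(-4\right) \left(3 + 21\right) - 46 = 48 \left(-4\right) 24 - 46 = \left(-192\right) 24 - 46 = -4608 - 46 = -4654$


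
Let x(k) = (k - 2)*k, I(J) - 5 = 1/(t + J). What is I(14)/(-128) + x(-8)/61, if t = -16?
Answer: 19931/15616 ≈ 1.2763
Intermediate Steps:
I(J) = 5 + 1/(-16 + J)
x(k) = k*(-2 + k) (x(k) = (-2 + k)*k = k*(-2 + k))
I(14)/(-128) + x(-8)/61 = ((-79 + 5*14)/(-16 + 14))/(-128) - 8*(-2 - 8)/61 = ((-79 + 70)/(-2))*(-1/128) - 8*(-10)*(1/61) = -½*(-9)*(-1/128) + 80*(1/61) = (9/2)*(-1/128) + 80/61 = -9/256 + 80/61 = 19931/15616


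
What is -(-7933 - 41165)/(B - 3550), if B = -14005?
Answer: -49098/17555 ≈ -2.7968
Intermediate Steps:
-(-7933 - 41165)/(B - 3550) = -(-7933 - 41165)/(-14005 - 3550) = -(-49098)/(-17555) = -(-49098)*(-1)/17555 = -1*49098/17555 = -49098/17555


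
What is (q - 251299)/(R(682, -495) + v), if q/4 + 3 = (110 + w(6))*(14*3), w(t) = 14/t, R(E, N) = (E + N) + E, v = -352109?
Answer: 232439/351240 ≈ 0.66177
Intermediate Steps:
R(E, N) = N + 2*E
q = 18860 (q = -12 + 4*((110 + 14/6)*(14*3)) = -12 + 4*((110 + 14*(⅙))*42) = -12 + 4*((110 + 7/3)*42) = -12 + 4*((337/3)*42) = -12 + 4*4718 = -12 + 18872 = 18860)
(q - 251299)/(R(682, -495) + v) = (18860 - 251299)/((-495 + 2*682) - 352109) = -232439/((-495 + 1364) - 352109) = -232439/(869 - 352109) = -232439/(-351240) = -232439*(-1/351240) = 232439/351240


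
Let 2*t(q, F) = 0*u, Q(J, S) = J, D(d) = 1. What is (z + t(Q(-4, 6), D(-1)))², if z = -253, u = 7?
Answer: 64009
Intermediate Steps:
t(q, F) = 0 (t(q, F) = (0*7)/2 = (½)*0 = 0)
(z + t(Q(-4, 6), D(-1)))² = (-253 + 0)² = (-253)² = 64009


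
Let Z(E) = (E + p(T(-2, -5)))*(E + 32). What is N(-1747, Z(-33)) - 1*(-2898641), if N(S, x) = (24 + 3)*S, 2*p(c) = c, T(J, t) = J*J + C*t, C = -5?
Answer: 2851472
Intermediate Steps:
T(J, t) = J**2 - 5*t (T(J, t) = J*J - 5*t = J**2 - 5*t)
p(c) = c/2
Z(E) = (32 + E)*(29/2 + E) (Z(E) = (E + ((-2)**2 - 5*(-5))/2)*(E + 32) = (E + (4 + 25)/2)*(32 + E) = (E + (1/2)*29)*(32 + E) = (E + 29/2)*(32 + E) = (29/2 + E)*(32 + E) = (32 + E)*(29/2 + E))
N(S, x) = 27*S
N(-1747, Z(-33)) - 1*(-2898641) = 27*(-1747) - 1*(-2898641) = -47169 + 2898641 = 2851472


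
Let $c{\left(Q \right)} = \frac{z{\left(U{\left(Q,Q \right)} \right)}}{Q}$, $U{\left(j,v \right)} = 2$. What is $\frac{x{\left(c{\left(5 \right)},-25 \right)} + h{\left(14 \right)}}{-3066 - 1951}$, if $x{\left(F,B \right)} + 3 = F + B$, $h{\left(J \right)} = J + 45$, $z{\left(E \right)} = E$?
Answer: $- \frac{157}{25085} \approx -0.0062587$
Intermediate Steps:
$h{\left(J \right)} = 45 + J$
$c{\left(Q \right)} = \frac{2}{Q}$
$x{\left(F,B \right)} = -3 + B + F$ ($x{\left(F,B \right)} = -3 + \left(F + B\right) = -3 + \left(B + F\right) = -3 + B + F$)
$\frac{x{\left(c{\left(5 \right)},-25 \right)} + h{\left(14 \right)}}{-3066 - 1951} = \frac{\left(-3 - 25 + \frac{2}{5}\right) + \left(45 + 14\right)}{-3066 - 1951} = \frac{\left(-3 - 25 + 2 \cdot \frac{1}{5}\right) + 59}{-5017} = \left(\left(-3 - 25 + \frac{2}{5}\right) + 59\right) \left(- \frac{1}{5017}\right) = \left(- \frac{138}{5} + 59\right) \left(- \frac{1}{5017}\right) = \frac{157}{5} \left(- \frac{1}{5017}\right) = - \frac{157}{25085}$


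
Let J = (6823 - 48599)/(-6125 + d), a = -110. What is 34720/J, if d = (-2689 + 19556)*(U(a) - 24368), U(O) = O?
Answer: 127991730810/373 ≈ 3.4314e+8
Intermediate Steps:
d = -412870426 (d = (-2689 + 19556)*(-110 - 24368) = 16867*(-24478) = -412870426)
J = 41776/412876551 (J = (6823 - 48599)/(-6125 - 412870426) = -41776/(-412876551) = -41776*(-1/412876551) = 41776/412876551 ≈ 0.00010118)
34720/J = 34720/(41776/412876551) = 34720*(412876551/41776) = 127991730810/373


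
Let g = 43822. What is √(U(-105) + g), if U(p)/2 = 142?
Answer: √44106 ≈ 210.01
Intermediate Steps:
U(p) = 284 (U(p) = 2*142 = 284)
√(U(-105) + g) = √(284 + 43822) = √44106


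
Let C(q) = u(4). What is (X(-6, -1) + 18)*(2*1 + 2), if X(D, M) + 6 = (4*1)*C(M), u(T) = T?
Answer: 112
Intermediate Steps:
C(q) = 4
X(D, M) = 10 (X(D, M) = -6 + (4*1)*4 = -6 + 4*4 = -6 + 16 = 10)
(X(-6, -1) + 18)*(2*1 + 2) = (10 + 18)*(2*1 + 2) = 28*(2 + 2) = 28*4 = 112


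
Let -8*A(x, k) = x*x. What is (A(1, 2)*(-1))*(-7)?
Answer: -7/8 ≈ -0.87500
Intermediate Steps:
A(x, k) = -x**2/8 (A(x, k) = -x*x/8 = -x**2/8)
(A(1, 2)*(-1))*(-7) = (-1/8*1**2*(-1))*(-7) = (-1/8*1*(-1))*(-7) = -1/8*(-1)*(-7) = (1/8)*(-7) = -7/8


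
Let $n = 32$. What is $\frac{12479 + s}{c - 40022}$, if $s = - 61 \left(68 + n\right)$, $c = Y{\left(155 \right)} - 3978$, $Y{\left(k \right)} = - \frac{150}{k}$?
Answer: $- \frac{197749}{1364030} \approx -0.14497$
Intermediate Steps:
$c = - \frac{123348}{31}$ ($c = - \frac{150}{155} - 3978 = \left(-150\right) \frac{1}{155} - 3978 = - \frac{30}{31} - 3978 = - \frac{123348}{31} \approx -3979.0$)
$s = -6100$ ($s = - 61 \left(68 + 32\right) = \left(-61\right) 100 = -6100$)
$\frac{12479 + s}{c - 40022} = \frac{12479 - 6100}{- \frac{123348}{31} - 40022} = \frac{6379}{- \frac{1364030}{31}} = 6379 \left(- \frac{31}{1364030}\right) = - \frac{197749}{1364030}$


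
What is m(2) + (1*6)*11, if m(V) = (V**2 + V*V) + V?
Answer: 76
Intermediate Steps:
m(V) = V + 2*V**2 (m(V) = (V**2 + V**2) + V = 2*V**2 + V = V + 2*V**2)
m(2) + (1*6)*11 = 2*(1 + 2*2) + (1*6)*11 = 2*(1 + 4) + 6*11 = 2*5 + 66 = 10 + 66 = 76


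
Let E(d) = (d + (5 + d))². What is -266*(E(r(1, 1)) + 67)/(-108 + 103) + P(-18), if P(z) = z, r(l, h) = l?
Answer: 30766/5 ≈ 6153.2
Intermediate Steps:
E(d) = (5 + 2*d)²
-266*(E(r(1, 1)) + 67)/(-108 + 103) + P(-18) = -266*((5 + 2*1)² + 67)/(-108 + 103) - 18 = -266*((5 + 2)² + 67)/(-5) - 18 = -266*(7² + 67)*(-1)/5 - 18 = -266*(49 + 67)*(-1)/5 - 18 = -30856*(-1)/5 - 18 = -266*(-116/5) - 18 = 30856/5 - 18 = 30766/5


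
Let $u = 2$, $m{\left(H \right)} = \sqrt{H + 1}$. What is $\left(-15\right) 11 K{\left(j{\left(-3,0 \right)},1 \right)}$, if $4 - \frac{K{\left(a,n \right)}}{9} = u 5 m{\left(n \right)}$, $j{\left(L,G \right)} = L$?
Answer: $-5940 + 14850 \sqrt{2} \approx 15061.0$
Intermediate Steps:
$m{\left(H \right)} = \sqrt{1 + H}$
$K{\left(a,n \right)} = 36 - 90 \sqrt{1 + n}$ ($K{\left(a,n \right)} = 36 - 9 \cdot 2 \cdot 5 \sqrt{1 + n} = 36 - 9 \cdot 10 \sqrt{1 + n} = 36 - 90 \sqrt{1 + n}$)
$\left(-15\right) 11 K{\left(j{\left(-3,0 \right)},1 \right)} = \left(-15\right) 11 \left(36 - 90 \sqrt{1 + 1}\right) = - 165 \left(36 - 90 \sqrt{2}\right) = -5940 + 14850 \sqrt{2}$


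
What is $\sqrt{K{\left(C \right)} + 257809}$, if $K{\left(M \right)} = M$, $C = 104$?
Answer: $3 \sqrt{28657} \approx 507.85$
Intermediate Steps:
$\sqrt{K{\left(C \right)} + 257809} = \sqrt{104 + 257809} = \sqrt{257913} = 3 \sqrt{28657}$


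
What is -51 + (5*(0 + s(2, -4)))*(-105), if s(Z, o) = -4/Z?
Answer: 999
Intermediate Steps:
-51 + (5*(0 + s(2, -4)))*(-105) = -51 + (5*(0 - 4/2))*(-105) = -51 + (5*(0 - 4*1/2))*(-105) = -51 + (5*(0 - 2))*(-105) = -51 + (5*(-2))*(-105) = -51 - 10*(-105) = -51 + 1050 = 999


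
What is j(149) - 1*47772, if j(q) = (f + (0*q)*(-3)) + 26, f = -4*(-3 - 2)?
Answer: -47726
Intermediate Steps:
f = 20 (f = -4*(-5) = 20)
j(q) = 46 (j(q) = (20 + (0*q)*(-3)) + 26 = (20 + 0*(-3)) + 26 = (20 + 0) + 26 = 20 + 26 = 46)
j(149) - 1*47772 = 46 - 1*47772 = 46 - 47772 = -47726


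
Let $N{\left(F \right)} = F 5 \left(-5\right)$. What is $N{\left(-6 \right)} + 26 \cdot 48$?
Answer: $1398$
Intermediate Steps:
$N{\left(F \right)} = - 25 F$ ($N{\left(F \right)} = 5 F \left(-5\right) = - 25 F$)
$N{\left(-6 \right)} + 26 \cdot 48 = \left(-25\right) \left(-6\right) + 26 \cdot 48 = 150 + 1248 = 1398$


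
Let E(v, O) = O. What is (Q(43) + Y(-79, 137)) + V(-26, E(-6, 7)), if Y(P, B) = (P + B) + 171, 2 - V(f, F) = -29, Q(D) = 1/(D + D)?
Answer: 22361/86 ≈ 260.01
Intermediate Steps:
Q(D) = 1/(2*D)
V(f, F) = 31 (V(f, F) = 2 - 1*(-29) = 2 + 29 = 31)
Y(P, B) = 171 + B + P (Y(P, B) = (B + P) + 171 = 171 + B + P)
(Q(43) + Y(-79, 137)) + V(-26, E(-6, 7)) = ((½)/43 + (171 + 137 - 79)) + 31 = ((½)*(1/43) + 229) + 31 = (1/86 + 229) + 31 = 19695/86 + 31 = 22361/86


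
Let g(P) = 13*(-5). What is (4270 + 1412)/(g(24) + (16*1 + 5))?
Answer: -2841/22 ≈ -129.14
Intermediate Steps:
g(P) = -65
(4270 + 1412)/(g(24) + (16*1 + 5)) = (4270 + 1412)/(-65 + (16*1 + 5)) = 5682/(-65 + (16 + 5)) = 5682/(-65 + 21) = 5682/(-44) = 5682*(-1/44) = -2841/22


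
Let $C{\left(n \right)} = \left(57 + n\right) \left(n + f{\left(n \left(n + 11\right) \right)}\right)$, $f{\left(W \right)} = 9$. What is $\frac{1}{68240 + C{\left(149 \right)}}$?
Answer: $\frac{1}{100788} \approx 9.9218 \cdot 10^{-6}$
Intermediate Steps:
$C{\left(n \right)} = \left(9 + n\right) \left(57 + n\right)$ ($C{\left(n \right)} = \left(57 + n\right) \left(n + 9\right) = \left(57 + n\right) \left(9 + n\right) = \left(9 + n\right) \left(57 + n\right)$)
$\frac{1}{68240 + C{\left(149 \right)}} = \frac{1}{68240 + \left(513 + 149^{2} + 66 \cdot 149\right)} = \frac{1}{68240 + \left(513 + 22201 + 9834\right)} = \frac{1}{68240 + 32548} = \frac{1}{100788}$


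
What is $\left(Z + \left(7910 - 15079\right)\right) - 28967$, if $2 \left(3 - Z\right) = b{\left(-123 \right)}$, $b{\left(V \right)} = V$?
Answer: $- \frac{72143}{2} \approx -36072.0$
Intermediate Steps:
$Z = \frac{129}{2}$ ($Z = 3 - - \frac{123}{2} = 3 + \frac{123}{2} = \frac{129}{2} \approx 64.5$)
$\left(Z + \left(7910 - 15079\right)\right) - 28967 = \left(\frac{129}{2} + \left(7910 - 15079\right)\right) - 28967 = \left(\frac{129}{2} - 7169\right) - 28967 = - \frac{14209}{2} - 28967 = - \frac{72143}{2}$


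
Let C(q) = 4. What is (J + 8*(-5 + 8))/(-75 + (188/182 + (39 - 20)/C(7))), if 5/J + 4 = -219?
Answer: -1946308/5618485 ≈ -0.34641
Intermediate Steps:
J = -5/223 (J = 5/(-4 - 219) = 5/(-223) = 5*(-1/223) = -5/223 ≈ -0.022422)
(J + 8*(-5 + 8))/(-75 + (188/182 + (39 - 20)/C(7))) = (-5/223 + 8*(-5 + 8))/(-75 + (188/182 + (39 - 20)/4)) = (-5/223 + 8*3)/(-75 + (188*(1/182) + 19*(1/4))) = (-5/223 + 24)/(-75 + (94/91 + 19/4)) = 5347/(223*(-75 + 2105/364)) = 5347/(223*(-25195/364)) = (5347/223)*(-364/25195) = -1946308/5618485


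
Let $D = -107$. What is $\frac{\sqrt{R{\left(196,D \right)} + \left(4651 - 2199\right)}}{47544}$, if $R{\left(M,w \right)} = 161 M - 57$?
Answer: $\frac{\sqrt{33951}}{47544} \approx 0.0038755$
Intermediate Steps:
$R{\left(M,w \right)} = -57 + 161 M$
$\frac{\sqrt{R{\left(196,D \right)} + \left(4651 - 2199\right)}}{47544} = \frac{\sqrt{\left(-57 + 161 \cdot 196\right) + \left(4651 - 2199\right)}}{47544} = \sqrt{\left(-57 + 31556\right) + \left(4651 - 2199\right)} \frac{1}{47544} = \sqrt{31499 + 2452} \cdot \frac{1}{47544} = \sqrt{33951} \cdot \frac{1}{47544} = \frac{\sqrt{33951}}{47544}$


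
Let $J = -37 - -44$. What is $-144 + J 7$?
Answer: $-95$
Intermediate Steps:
$J = 7$ ($J = -37 + 44 = 7$)
$-144 + J 7 = -144 + 7 \cdot 7 = -144 + 49 = -95$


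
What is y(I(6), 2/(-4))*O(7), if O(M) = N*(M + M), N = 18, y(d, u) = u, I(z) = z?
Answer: -126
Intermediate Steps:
O(M) = 36*M (O(M) = 18*(M + M) = 18*(2*M) = 36*M)
y(I(6), 2/(-4))*O(7) = (2/(-4))*(36*7) = (2*(-¼))*252 = -½*252 = -126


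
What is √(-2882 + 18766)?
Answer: 38*√11 ≈ 126.03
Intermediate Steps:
√(-2882 + 18766) = √15884 = 38*√11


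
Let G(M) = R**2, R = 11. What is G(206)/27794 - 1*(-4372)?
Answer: 121515489/27794 ≈ 4372.0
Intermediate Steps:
G(M) = 121 (G(M) = 11**2 = 121)
G(206)/27794 - 1*(-4372) = 121/27794 - 1*(-4372) = 121*(1/27794) + 4372 = 121/27794 + 4372 = 121515489/27794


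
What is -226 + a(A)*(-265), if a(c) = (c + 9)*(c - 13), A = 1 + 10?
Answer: 10374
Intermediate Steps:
A = 11
a(c) = (-13 + c)*(9 + c) (a(c) = (9 + c)*(-13 + c) = (-13 + c)*(9 + c))
-226 + a(A)*(-265) = -226 + (-117 + 11**2 - 4*11)*(-265) = -226 + (-117 + 121 - 44)*(-265) = -226 - 40*(-265) = -226 + 10600 = 10374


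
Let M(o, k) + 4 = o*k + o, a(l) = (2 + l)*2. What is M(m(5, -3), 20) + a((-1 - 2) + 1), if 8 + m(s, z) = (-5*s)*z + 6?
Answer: 1529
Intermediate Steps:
m(s, z) = -2 - 5*s*z (m(s, z) = -8 + ((-5*s)*z + 6) = -8 + (-5*s*z + 6) = -8 + (6 - 5*s*z) = -2 - 5*s*z)
a(l) = 4 + 2*l
M(o, k) = -4 + o + k*o (M(o, k) = -4 + (o*k + o) = -4 + (k*o + o) = -4 + (o + k*o) = -4 + o + k*o)
M(m(5, -3), 20) + a((-1 - 2) + 1) = (-4 + (-2 - 5*5*(-3)) + 20*(-2 - 5*5*(-3))) + (4 + 2*((-1 - 2) + 1)) = (-4 + (-2 + 75) + 20*(-2 + 75)) + (4 + 2*(-3 + 1)) = (-4 + 73 + 20*73) + (4 + 2*(-2)) = (-4 + 73 + 1460) + (4 - 4) = 1529 + 0 = 1529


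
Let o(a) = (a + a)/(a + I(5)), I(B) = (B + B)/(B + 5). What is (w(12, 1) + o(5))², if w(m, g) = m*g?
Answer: 1681/9 ≈ 186.78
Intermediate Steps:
w(m, g) = g*m
I(B) = 2*B/(5 + B) (I(B) = (2*B)/(5 + B) = 2*B/(5 + B))
o(a) = 2*a/(1 + a) (o(a) = (a + a)/(a + 2*5/(5 + 5)) = (2*a)/(a + 2*5/10) = (2*a)/(a + 2*5*(⅒)) = (2*a)/(a + 1) = (2*a)/(1 + a) = 2*a/(1 + a))
(w(12, 1) + o(5))² = (1*12 + 2*5/(1 + 5))² = (12 + 2*5/6)² = (12 + 2*5*(⅙))² = (12 + 5/3)² = (41/3)² = 1681/9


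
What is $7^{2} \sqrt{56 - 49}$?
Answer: $49 \sqrt{7} \approx 129.64$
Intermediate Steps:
$7^{2} \sqrt{56 - 49} = 49 \sqrt{7}$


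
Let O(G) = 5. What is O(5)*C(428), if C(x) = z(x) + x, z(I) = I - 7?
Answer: 4245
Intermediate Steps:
z(I) = -7 + I
C(x) = -7 + 2*x (C(x) = (-7 + x) + x = -7 + 2*x)
O(5)*C(428) = 5*(-7 + 2*428) = 5*(-7 + 856) = 5*849 = 4245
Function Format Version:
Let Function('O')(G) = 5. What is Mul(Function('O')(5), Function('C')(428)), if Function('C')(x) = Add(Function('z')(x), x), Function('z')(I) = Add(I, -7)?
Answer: 4245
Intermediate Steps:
Function('z')(I) = Add(-7, I)
Function('C')(x) = Add(-7, Mul(2, x)) (Function('C')(x) = Add(Add(-7, x), x) = Add(-7, Mul(2, x)))
Mul(Function('O')(5), Function('C')(428)) = Mul(5, Add(-7, Mul(2, 428))) = Mul(5, Add(-7, 856)) = Mul(5, 849) = 4245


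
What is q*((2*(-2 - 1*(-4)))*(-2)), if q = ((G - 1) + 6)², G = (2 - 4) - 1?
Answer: -32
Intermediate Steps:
G = -3 (G = -2 - 1 = -3)
q = 4 (q = ((-3 - 1) + 6)² = (-4 + 6)² = 2² = 4)
q*((2*(-2 - 1*(-4)))*(-2)) = 4*((2*(-2 - 1*(-4)))*(-2)) = 4*((2*(-2 + 4))*(-2)) = 4*((2*2)*(-2)) = 4*(4*(-2)) = 4*(-8) = -32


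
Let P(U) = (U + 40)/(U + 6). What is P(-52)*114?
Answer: 684/23 ≈ 29.739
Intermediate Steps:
P(U) = (40 + U)/(6 + U)
P(-52)*114 = ((40 - 52)/(6 - 52))*114 = (-12/(-46))*114 = -1/46*(-12)*114 = (6/23)*114 = 684/23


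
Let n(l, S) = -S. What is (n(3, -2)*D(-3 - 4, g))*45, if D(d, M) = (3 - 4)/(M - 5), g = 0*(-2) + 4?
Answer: 90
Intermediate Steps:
g = 4 (g = 0 + 4 = 4)
D(d, M) = -1/(-5 + M)
(n(3, -2)*D(-3 - 4, g))*45 = ((-1*(-2))*(-1/(-5 + 4)))*45 = (2*(-1/(-1)))*45 = (2*(-1*(-1)))*45 = (2*1)*45 = 2*45 = 90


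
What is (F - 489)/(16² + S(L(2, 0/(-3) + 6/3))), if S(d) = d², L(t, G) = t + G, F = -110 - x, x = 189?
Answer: -197/68 ≈ -2.8971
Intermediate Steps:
F = -299 (F = -110 - 1*189 = -110 - 189 = -299)
L(t, G) = G + t
(F - 489)/(16² + S(L(2, 0/(-3) + 6/3))) = (-299 - 489)/(16² + ((0/(-3) + 6/3) + 2)²) = -788/(256 + ((0*(-⅓) + 6*(⅓)) + 2)²) = -788/(256 + ((0 + 2) + 2)²) = -788/(256 + (2 + 2)²) = -788/(256 + 4²) = -788/(256 + 16) = -788/272 = -788*1/272 = -197/68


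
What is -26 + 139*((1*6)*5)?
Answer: 4144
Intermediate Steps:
-26 + 139*((1*6)*5) = -26 + 139*(6*5) = -26 + 139*30 = -26 + 4170 = 4144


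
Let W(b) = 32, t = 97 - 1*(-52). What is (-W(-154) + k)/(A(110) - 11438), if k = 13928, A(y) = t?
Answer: -4632/3763 ≈ -1.2309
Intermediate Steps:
t = 149 (t = 97 + 52 = 149)
A(y) = 149
(-W(-154) + k)/(A(110) - 11438) = (-1*32 + 13928)/(149 - 11438) = (-32 + 13928)/(-11289) = 13896*(-1/11289) = -4632/3763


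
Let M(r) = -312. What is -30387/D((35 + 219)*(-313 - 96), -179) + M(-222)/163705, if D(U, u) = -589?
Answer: 4974320067/96422245 ≈ 51.589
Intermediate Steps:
-30387/D((35 + 219)*(-313 - 96), -179) + M(-222)/163705 = -30387/(-589) - 312/163705 = -30387*(-1/589) - 312*1/163705 = 30387/589 - 312/163705 = 4974320067/96422245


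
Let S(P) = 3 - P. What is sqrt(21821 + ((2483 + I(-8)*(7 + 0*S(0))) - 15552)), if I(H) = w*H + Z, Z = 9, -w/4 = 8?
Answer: sqrt(10607) ≈ 102.99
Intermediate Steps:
w = -32 (w = -4*8 = -32)
I(H) = 9 - 32*H (I(H) = -32*H + 9 = 9 - 32*H)
sqrt(21821 + ((2483 + I(-8)*(7 + 0*S(0))) - 15552)) = sqrt(21821 + ((2483 + (9 - 32*(-8))*(7 + 0*(3 - 1*0))) - 15552)) = sqrt(21821 + ((2483 + (9 + 256)*(7 + 0*(3 + 0))) - 15552)) = sqrt(21821 + ((2483 + 265*(7 + 0*3)) - 15552)) = sqrt(21821 + ((2483 + 265*(7 + 0)) - 15552)) = sqrt(21821 + ((2483 + 265*7) - 15552)) = sqrt(21821 + ((2483 + 1855) - 15552)) = sqrt(21821 + (4338 - 15552)) = sqrt(21821 - 11214) = sqrt(10607)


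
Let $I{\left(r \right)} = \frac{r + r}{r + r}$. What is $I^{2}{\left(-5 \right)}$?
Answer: $1$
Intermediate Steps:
$I{\left(r \right)} = 1$ ($I{\left(r \right)} = \frac{2 r}{2 r} = 2 r \frac{1}{2 r} = 1$)
$I^{2}{\left(-5 \right)} = 1^{2} = 1$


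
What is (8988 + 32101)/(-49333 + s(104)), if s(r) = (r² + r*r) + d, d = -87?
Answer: -41089/27788 ≈ -1.4787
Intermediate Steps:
s(r) = -87 + 2*r² (s(r) = (r² + r*r) - 87 = (r² + r²) - 87 = 2*r² - 87 = -87 + 2*r²)
(8988 + 32101)/(-49333 + s(104)) = (8988 + 32101)/(-49333 + (-87 + 2*104²)) = 41089/(-49333 + (-87 + 2*10816)) = 41089/(-49333 + (-87 + 21632)) = 41089/(-49333 + 21545) = 41089/(-27788) = 41089*(-1/27788) = -41089/27788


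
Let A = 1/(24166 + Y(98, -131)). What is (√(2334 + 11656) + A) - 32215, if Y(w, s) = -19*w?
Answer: -718523359/22304 + √13990 ≈ -32097.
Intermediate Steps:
A = 1/22304 (A = 1/(24166 - 19*98) = 1/(24166 - 1862) = 1/22304 ≈ 4.4835e-5)
(√(2334 + 11656) + A) - 32215 = (√(2334 + 11656) + 1/22304) - 32215 = (√13990 + 1/22304) - 32215 = (1/22304 + √13990) - 32215 = -718523359/22304 + √13990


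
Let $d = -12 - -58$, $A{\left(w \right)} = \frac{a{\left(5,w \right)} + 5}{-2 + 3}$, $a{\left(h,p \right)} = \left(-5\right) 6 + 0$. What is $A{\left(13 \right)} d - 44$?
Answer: $-1194$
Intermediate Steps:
$a{\left(h,p \right)} = -30$ ($a{\left(h,p \right)} = -30 + 0 = -30$)
$A{\left(w \right)} = -25$ ($A{\left(w \right)} = \frac{-30 + 5}{-2 + 3} = - \frac{25}{1} = \left(-25\right) 1 = -25$)
$d = 46$ ($d = -12 + 58 = 46$)
$A{\left(13 \right)} d - 44 = \left(-25\right) 46 - 44 = -1150 - 44 = -1194$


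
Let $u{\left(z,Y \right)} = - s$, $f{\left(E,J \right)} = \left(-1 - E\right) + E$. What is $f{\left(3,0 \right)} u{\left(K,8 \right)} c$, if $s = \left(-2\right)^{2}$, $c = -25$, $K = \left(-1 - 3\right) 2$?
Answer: $-100$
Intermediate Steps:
$f{\left(E,J \right)} = -1$
$K = -8$ ($K = \left(-4\right) 2 = -8$)
$s = 4$
$u{\left(z,Y \right)} = -4$ ($u{\left(z,Y \right)} = \left(-1\right) 4 = -4$)
$f{\left(3,0 \right)} u{\left(K,8 \right)} c = \left(-1\right) \left(-4\right) \left(-25\right) = 4 \left(-25\right) = -100$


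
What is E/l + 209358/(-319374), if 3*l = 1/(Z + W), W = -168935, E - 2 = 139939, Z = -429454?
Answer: -4457351484114852/17743 ≈ -2.5122e+11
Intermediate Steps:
E = 139941 (E = 2 + 139939 = 139941)
l = -1/1795167 (l = 1/(3*(-429454 - 168935)) = (1/3)/(-598389) = (1/3)*(-1/598389) = -1/1795167 ≈ -5.5705e-7)
E/l + 209358/(-319374) = 139941/(-1/1795167) + 209358/(-319374) = 139941*(-1795167) + 209358*(-1/319374) = -251217465147 - 11631/17743 = -4457351484114852/17743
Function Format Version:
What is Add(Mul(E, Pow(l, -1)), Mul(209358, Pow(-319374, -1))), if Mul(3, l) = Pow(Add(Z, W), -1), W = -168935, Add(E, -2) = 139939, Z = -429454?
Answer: Rational(-4457351484114852, 17743) ≈ -2.5122e+11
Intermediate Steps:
E = 139941 (E = Add(2, 139939) = 139941)
l = Rational(-1, 1795167) (l = Mul(Rational(1, 3), Pow(Add(-429454, -168935), -1)) = Mul(Rational(1, 3), Pow(-598389, -1)) = Mul(Rational(1, 3), Rational(-1, 598389)) = Rational(-1, 1795167) ≈ -5.5705e-7)
Add(Mul(E, Pow(l, -1)), Mul(209358, Pow(-319374, -1))) = Add(Mul(139941, Pow(Rational(-1, 1795167), -1)), Mul(209358, Pow(-319374, -1))) = Add(Mul(139941, -1795167), Mul(209358, Rational(-1, 319374))) = Add(-251217465147, Rational(-11631, 17743)) = Rational(-4457351484114852, 17743)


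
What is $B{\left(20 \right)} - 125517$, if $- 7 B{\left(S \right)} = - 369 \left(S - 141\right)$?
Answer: $- \frac{923268}{7} \approx -1.319 \cdot 10^{5}$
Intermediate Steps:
$B{\left(S \right)} = - \frac{52029}{7} + \frac{369 S}{7}$ ($B{\left(S \right)} = - \frac{\left(-369\right) \left(S - 141\right)}{7} = - \frac{\left(-369\right) \left(-141 + S\right)}{7} = - \frac{52029 - 369 S}{7} = - \frac{52029}{7} + \frac{369 S}{7}$)
$B{\left(20 \right)} - 125517 = \left(- \frac{52029}{7} + \frac{369}{7} \cdot 20\right) - 125517 = \left(- \frac{52029}{7} + \frac{7380}{7}\right) - 125517 = - \frac{44649}{7} - 125517 = - \frac{923268}{7}$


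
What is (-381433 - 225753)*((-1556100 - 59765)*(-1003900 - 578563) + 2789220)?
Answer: -1552604575563841990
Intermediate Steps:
(-381433 - 225753)*((-1556100 - 59765)*(-1003900 - 578563) + 2789220) = -607186*(-1615865*(-1582463) + 2789220) = -607186*(2557046575495 + 2789220) = -607186*2557049364715 = -1552604575563841990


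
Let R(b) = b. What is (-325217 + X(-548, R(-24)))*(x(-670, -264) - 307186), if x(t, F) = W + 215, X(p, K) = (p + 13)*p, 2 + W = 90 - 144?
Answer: 9836223999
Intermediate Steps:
W = -56 (W = -2 + (90 - 144) = -2 - 54 = -56)
X(p, K) = p*(13 + p) (X(p, K) = (13 + p)*p = p*(13 + p))
x(t, F) = 159 (x(t, F) = -56 + 215 = 159)
(-325217 + X(-548, R(-24)))*(x(-670, -264) - 307186) = (-325217 - 548*(13 - 548))*(159 - 307186) = (-325217 - 548*(-535))*(-307027) = (-325217 + 293180)*(-307027) = -32037*(-307027) = 9836223999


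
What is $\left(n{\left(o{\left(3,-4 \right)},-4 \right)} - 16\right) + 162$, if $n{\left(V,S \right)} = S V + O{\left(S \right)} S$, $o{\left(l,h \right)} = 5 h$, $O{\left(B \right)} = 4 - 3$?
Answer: $222$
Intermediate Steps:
$O{\left(B \right)} = 1$
$n{\left(V,S \right)} = S + S V$ ($n{\left(V,S \right)} = S V + 1 S = S V + S = S + S V$)
$\left(n{\left(o{\left(3,-4 \right)},-4 \right)} - 16\right) + 162 = \left(- 4 \left(1 + 5 \left(-4\right)\right) - 16\right) + 162 = \left(- 4 \left(1 - 20\right) - 16\right) + 162 = \left(\left(-4\right) \left(-19\right) - 16\right) + 162 = \left(76 - 16\right) + 162 = 60 + 162 = 222$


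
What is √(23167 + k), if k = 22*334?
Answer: √30515 ≈ 174.69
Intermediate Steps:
k = 7348
√(23167 + k) = √(23167 + 7348) = √30515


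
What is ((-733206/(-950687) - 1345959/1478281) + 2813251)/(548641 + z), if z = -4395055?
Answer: -1976846804761388425/2702841517540893729 ≈ -0.73140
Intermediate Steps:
((-733206/(-950687) - 1345959/1478281) + 2813251)/(548641 + z) = ((-733206/(-950687) - 1345959/1478281) + 2813251)/(548641 - 4395055) = ((-733206*(-1/950687) - 1345959*1/1478281) + 2813251)/(-3846414) = ((733206/950687 - 1345959/1478281) + 2813251)*(-1/3846414) = (-195701224947/1405382529047 + 2813251)*(-1/3846414) = (3953693609522776850/1405382529047)*(-1/3846414) = -1976846804761388425/2702841517540893729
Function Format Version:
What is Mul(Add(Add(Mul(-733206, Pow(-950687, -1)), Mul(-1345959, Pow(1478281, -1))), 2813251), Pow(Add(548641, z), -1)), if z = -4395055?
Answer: Rational(-1976846804761388425, 2702841517540893729) ≈ -0.73140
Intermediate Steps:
Mul(Add(Add(Mul(-733206, Pow(-950687, -1)), Mul(-1345959, Pow(1478281, -1))), 2813251), Pow(Add(548641, z), -1)) = Mul(Add(Add(Mul(-733206, Pow(-950687, -1)), Mul(-1345959, Pow(1478281, -1))), 2813251), Pow(Add(548641, -4395055), -1)) = Mul(Add(Add(Mul(-733206, Rational(-1, 950687)), Mul(-1345959, Rational(1, 1478281))), 2813251), Pow(-3846414, -1)) = Mul(Add(Add(Rational(733206, 950687), Rational(-1345959, 1478281)), 2813251), Rational(-1, 3846414)) = Mul(Add(Rational(-195701224947, 1405382529047), 2813251), Rational(-1, 3846414)) = Mul(Rational(3953693609522776850, 1405382529047), Rational(-1, 3846414)) = Rational(-1976846804761388425, 2702841517540893729)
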